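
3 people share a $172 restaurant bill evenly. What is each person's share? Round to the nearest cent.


Total bill: $172
Number of people: 3
Each pays: $172 / 3 = $57.3333... ≈ $57.33

$57.33


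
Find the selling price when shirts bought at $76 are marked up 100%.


Calculate the markup amount:
100% of $76 = $76
Add to cost:
$76 + $76 = $152

$152


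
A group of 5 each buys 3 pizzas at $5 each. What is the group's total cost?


Cost per person:
3 x $5 = $15
Group total:
5 x $15 = $75

$75


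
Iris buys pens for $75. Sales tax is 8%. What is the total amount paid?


Calculate the tax:
8% of $75 = $6
Add tax to price:
$75 + $6 = $81

$81


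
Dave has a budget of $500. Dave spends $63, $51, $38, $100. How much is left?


Add up expenses:
$63 + $51 + $38 + $100 = $252
Subtract from budget:
$500 - $252 = $248

$248


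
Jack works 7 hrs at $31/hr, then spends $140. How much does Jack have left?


Calculate earnings:
7 x $31 = $217
Subtract spending:
$217 - $140 = $77

$77


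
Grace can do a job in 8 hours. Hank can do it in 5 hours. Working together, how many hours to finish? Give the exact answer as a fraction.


Grace's rate: 1/8 of the job per hour
Hank's rate: 1/5 of the job per hour
Combined rate: 1/8 + 1/5 = 13/40 per hour
Time = 1 / (13/40) = 40/13 hours (≈ 3.08 hours)

40/13 hours


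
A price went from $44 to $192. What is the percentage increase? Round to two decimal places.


Find the absolute change:
|192 - 44| = 148
Divide by original and multiply by 100:
148 / 44 x 100 = 336.3636...% ≈ 336.36%

336.36%


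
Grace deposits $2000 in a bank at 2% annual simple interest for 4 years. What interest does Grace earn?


Use the formula I = P x R x T / 100
P x R x T = 2000 x 2 x 4 = 16000
I = 16000 / 100 = $160

$160


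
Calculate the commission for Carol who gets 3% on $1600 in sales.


Convert rate to decimal:
3% = 0.03
Multiply by sales:
$1600 x 0.03 = $48

$48


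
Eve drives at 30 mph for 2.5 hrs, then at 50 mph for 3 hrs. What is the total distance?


Leg 1 distance:
30 x 2.5 = 75 miles
Leg 2 distance:
50 x 3 = 150 miles
Total distance:
75 + 150 = 225 miles

225 miles


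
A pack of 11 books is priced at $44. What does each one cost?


Total cost: $44
Number of items: 11
Unit price: $44 / 11 = $4

$4


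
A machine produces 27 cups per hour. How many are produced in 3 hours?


Production rate: 27 cups per hour
Time: 3 hours
Total: 27 x 3 = 81 cups

81 cups


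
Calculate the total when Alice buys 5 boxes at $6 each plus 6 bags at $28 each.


Cost of boxes:
5 x $6 = $30
Cost of bags:
6 x $28 = $168
Add both:
$30 + $168 = $198

$198


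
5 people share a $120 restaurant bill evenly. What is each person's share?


Total bill: $120
Number of people: 5
Each pays: $120 / 5 = $24

$24


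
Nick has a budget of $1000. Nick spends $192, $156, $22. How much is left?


Add up expenses:
$192 + $156 + $22 = $370
Subtract from budget:
$1000 - $370 = $630

$630


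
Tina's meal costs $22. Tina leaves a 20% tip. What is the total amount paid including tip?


Calculate the tip:
20% of $22 = $4.40
Add tip to meal cost:
$22 + $4.40 = $26.40

$26.40


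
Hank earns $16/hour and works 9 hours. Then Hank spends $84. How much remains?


Calculate earnings:
9 x $16 = $144
Subtract spending:
$144 - $84 = $60

$60


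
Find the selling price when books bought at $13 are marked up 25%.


Calculate the markup amount:
25% of $13 = $3.25
Add to cost:
$13 + $3.25 = $16.25

$16.25


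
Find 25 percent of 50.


Convert percentage to decimal:
25% = 0.25
Multiply:
50 x 0.25 = 12.5

12.5


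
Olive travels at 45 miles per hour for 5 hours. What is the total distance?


Use the formula: distance = speed x time
Speed = 45 mph, Time = 5 hours
45 x 5 = 225 miles

225 miles


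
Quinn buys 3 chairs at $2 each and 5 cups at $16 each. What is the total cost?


Cost of chairs:
3 x $2 = $6
Cost of cups:
5 x $16 = $80
Add both:
$6 + $80 = $86

$86


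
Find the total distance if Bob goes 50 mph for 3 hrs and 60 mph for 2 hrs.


Leg 1 distance:
50 x 3 = 150 miles
Leg 2 distance:
60 x 2 = 120 miles
Total distance:
150 + 120 = 270 miles

270 miles


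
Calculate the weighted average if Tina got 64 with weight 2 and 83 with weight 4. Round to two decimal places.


Weighted sum:
2 x 64 + 4 x 83 = 460
Total weight:
2 + 4 = 6
Weighted average:
460 / 6 = 76.6666... ≈ 76.67

76.67


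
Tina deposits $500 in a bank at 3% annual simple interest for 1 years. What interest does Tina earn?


Use the formula I = P x R x T / 100
P x R x T = 500 x 3 x 1 = 1500
I = 1500 / 100 = $15

$15


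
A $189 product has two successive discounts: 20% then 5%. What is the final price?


First discount:
20% of $189 = $37.80
Price after first discount:
$189 - $37.80 = $151.20
Second discount:
5% of $151.20 = $7.56
Final price:
$151.20 - $7.56 = $143.64

$143.64


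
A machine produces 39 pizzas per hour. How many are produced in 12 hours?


Production rate: 39 pizzas per hour
Time: 12 hours
Total: 39 x 12 = 468 pizzas

468 pizzas


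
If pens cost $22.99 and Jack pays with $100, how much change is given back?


Start with the amount paid:
$100
Subtract the price:
$100 - $22.99 = $77.01

$77.01


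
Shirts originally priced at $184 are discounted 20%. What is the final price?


Calculate the discount amount:
20% of $184 = $36.80
Subtract from original:
$184 - $36.80 = $147.20

$147.20


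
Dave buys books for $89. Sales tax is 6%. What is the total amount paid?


Calculate the tax:
6% of $89 = $5.34
Add tax to price:
$89 + $5.34 = $94.34

$94.34


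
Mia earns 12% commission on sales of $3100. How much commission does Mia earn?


Convert rate to decimal:
12% = 0.12
Multiply by sales:
$3100 x 0.12 = $372

$372


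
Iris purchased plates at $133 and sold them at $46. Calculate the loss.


Selling price = $46
Cost price = $133
Loss = cost price - selling price:
Loss = $133 - $46 = $87

$87


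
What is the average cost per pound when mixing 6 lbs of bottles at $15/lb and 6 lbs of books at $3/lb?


Cost of bottles:
6 x $15 = $90
Cost of books:
6 x $3 = $18
Total cost: $90 + $18 = $108
Total weight: 12 lbs
Average: $108 / 12 = $9/lb

$9/lb


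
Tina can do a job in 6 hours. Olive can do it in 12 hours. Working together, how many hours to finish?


Tina's rate: 1/6 of the job per hour
Olive's rate: 1/12 of the job per hour
Combined rate: 1/6 + 1/12 = 1/4 per hour
Time = 1 / (1/4) = 4 hours

4 hours


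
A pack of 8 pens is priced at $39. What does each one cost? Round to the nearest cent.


Total cost: $39
Number of items: 8
Unit price: $39 / 8 = $4.875 ≈ $4.88

$4.88


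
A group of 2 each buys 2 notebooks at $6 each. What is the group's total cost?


Cost per person:
2 x $6 = $12
Group total:
2 x $12 = $24

$24


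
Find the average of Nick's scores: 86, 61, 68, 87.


Add the scores:
86 + 61 + 68 + 87 = 302
Divide by the number of tests:
302 / 4 = 75.5

75.5


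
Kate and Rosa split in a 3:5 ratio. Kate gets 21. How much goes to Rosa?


Find the multiplier:
21 / 3 = 7
Apply to Rosa's share:
5 x 7 = 35

35


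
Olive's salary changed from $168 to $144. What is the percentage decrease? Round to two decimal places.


Find the absolute change:
|144 - 168| = 24
Divide by original and multiply by 100:
24 / 168 x 100 = 14.2857...% ≈ 14.29%

14.29%


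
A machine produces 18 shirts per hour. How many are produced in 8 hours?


Production rate: 18 shirts per hour
Time: 8 hours
Total: 18 x 8 = 144 shirts

144 shirts


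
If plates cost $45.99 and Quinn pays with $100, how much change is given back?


Start with the amount paid:
$100
Subtract the price:
$100 - $45.99 = $54.01

$54.01


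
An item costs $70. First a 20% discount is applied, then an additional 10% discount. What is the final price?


First discount:
20% of $70 = $14
Price after first discount:
$70 - $14 = $56
Second discount:
10% of $56 = $5.60
Final price:
$56 - $5.60 = $50.40

$50.40


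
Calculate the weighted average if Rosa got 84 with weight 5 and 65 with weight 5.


Weighted sum:
5 x 84 + 5 x 65 = 745
Total weight:
5 + 5 = 10
Weighted average:
745 / 10 = 74.5

74.5


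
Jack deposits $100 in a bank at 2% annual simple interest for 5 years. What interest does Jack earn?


Use the formula I = P x R x T / 100
P x R x T = 100 x 2 x 5 = 1000
I = 1000 / 100 = $10

$10


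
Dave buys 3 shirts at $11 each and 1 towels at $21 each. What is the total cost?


Cost of shirts:
3 x $11 = $33
Cost of towels:
1 x $21 = $21
Add both:
$33 + $21 = $54

$54


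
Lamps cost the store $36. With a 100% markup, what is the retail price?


Calculate the markup amount:
100% of $36 = $36
Add to cost:
$36 + $36 = $72

$72


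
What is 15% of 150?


Convert percentage to decimal:
15% = 0.15
Multiply:
150 x 0.15 = 22.5

22.5


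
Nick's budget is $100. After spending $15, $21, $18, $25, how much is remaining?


Add up expenses:
$15 + $21 + $18 + $25 = $79
Subtract from budget:
$100 - $79 = $21

$21


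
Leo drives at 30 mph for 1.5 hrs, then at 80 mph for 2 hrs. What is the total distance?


Leg 1 distance:
30 x 1.5 = 45 miles
Leg 2 distance:
80 x 2 = 160 miles
Total distance:
45 + 160 = 205 miles

205 miles


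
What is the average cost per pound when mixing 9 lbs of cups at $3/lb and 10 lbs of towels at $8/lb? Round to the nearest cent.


Cost of cups:
9 x $3 = $27
Cost of towels:
10 x $8 = $80
Total cost: $27 + $80 = $107
Total weight: 19 lbs
Average: $107 / 19 = $5.6315... ≈ $5.63/lb

$5.63/lb


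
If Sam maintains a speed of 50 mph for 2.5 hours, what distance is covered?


Use the formula: distance = speed x time
Speed = 50 mph, Time = 2.5 hours
50 x 2.5 = 125 miles

125 miles


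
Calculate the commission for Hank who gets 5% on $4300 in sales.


Convert rate to decimal:
5% = 0.05
Multiply by sales:
$4300 x 0.05 = $215

$215


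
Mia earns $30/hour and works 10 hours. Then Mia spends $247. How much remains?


Calculate earnings:
10 x $30 = $300
Subtract spending:
$300 - $247 = $53

$53


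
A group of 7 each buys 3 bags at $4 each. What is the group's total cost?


Cost per person:
3 x $4 = $12
Group total:
7 x $12 = $84

$84


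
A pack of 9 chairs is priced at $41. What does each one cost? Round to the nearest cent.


Total cost: $41
Number of items: 9
Unit price: $41 / 9 = $4.5555... ≈ $4.56

$4.56


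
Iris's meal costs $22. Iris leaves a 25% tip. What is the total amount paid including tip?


Calculate the tip:
25% of $22 = $5.50
Add tip to meal cost:
$22 + $5.50 = $27.50

$27.50


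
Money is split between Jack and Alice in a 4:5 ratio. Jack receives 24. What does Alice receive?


Find the multiplier:
24 / 4 = 6
Apply to Alice's share:
5 x 6 = 30

30


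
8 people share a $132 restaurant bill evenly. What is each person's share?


Total bill: $132
Number of people: 8
Each pays: $132 / 8 = $16.50

$16.50


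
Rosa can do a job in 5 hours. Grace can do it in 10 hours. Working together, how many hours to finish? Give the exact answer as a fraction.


Rosa's rate: 1/5 of the job per hour
Grace's rate: 1/10 of the job per hour
Combined rate: 1/5 + 1/10 = 3/10 per hour
Time = 1 / (3/10) = 10/3 hours (≈ 3.33 hours)

10/3 hours


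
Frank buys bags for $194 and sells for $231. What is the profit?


Selling price = $231
Cost price = $194
Profit = selling price - cost price:
Profit = $231 - $194 = $37

$37


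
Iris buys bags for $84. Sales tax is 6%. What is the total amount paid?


Calculate the tax:
6% of $84 = $5.04
Add tax to price:
$84 + $5.04 = $89.04

$89.04


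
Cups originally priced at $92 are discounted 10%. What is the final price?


Calculate the discount amount:
10% of $92 = $9.20
Subtract from original:
$92 - $9.20 = $82.80

$82.80


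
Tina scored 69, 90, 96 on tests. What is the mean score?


Add the scores:
69 + 90 + 96 = 255
Divide by the number of tests:
255 / 3 = 85

85


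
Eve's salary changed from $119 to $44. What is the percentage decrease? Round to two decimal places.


Find the absolute change:
|44 - 119| = 75
Divide by original and multiply by 100:
75 / 119 x 100 = 63.0252...% ≈ 63.03%

63.03%


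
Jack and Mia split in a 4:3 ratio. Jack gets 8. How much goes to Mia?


Find the multiplier:
8 / 4 = 2
Apply to Mia's share:
3 x 2 = 6

6


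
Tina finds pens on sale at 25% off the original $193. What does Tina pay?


Calculate the discount amount:
25% of $193 = $48.25
Subtract from original:
$193 - $48.25 = $144.75

$144.75


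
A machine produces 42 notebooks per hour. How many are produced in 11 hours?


Production rate: 42 notebooks per hour
Time: 11 hours
Total: 42 x 11 = 462 notebooks

462 notebooks


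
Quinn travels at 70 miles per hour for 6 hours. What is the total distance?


Use the formula: distance = speed x time
Speed = 70 mph, Time = 6 hours
70 x 6 = 420 miles

420 miles


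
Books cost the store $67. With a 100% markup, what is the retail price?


Calculate the markup amount:
100% of $67 = $67
Add to cost:
$67 + $67 = $134

$134


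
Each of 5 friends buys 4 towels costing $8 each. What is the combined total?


Cost per person:
4 x $8 = $32
Group total:
5 x $32 = $160

$160


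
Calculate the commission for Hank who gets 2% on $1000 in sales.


Convert rate to decimal:
2% = 0.02
Multiply by sales:
$1000 x 0.02 = $20

$20


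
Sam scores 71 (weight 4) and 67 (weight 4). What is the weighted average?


Weighted sum:
4 x 71 + 4 x 67 = 552
Total weight:
4 + 4 = 8
Weighted average:
552 / 8 = 69

69


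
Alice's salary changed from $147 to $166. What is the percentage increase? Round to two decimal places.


Find the absolute change:
|166 - 147| = 19
Divide by original and multiply by 100:
19 / 147 x 100 = 12.9251...% ≈ 12.93%

12.93%


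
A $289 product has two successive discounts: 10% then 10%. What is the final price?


First discount:
10% of $289 = $28.90
Price after first discount:
$289 - $28.90 = $260.10
Second discount:
10% of $260.10 = $26.01
Final price:
$260.10 - $26.01 = $234.09

$234.09


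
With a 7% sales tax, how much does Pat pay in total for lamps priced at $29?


Calculate the tax:
7% of $29 = $2.03
Add tax to price:
$29 + $2.03 = $31.03

$31.03


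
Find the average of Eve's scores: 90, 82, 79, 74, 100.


Add the scores:
90 + 82 + 79 + 74 + 100 = 425
Divide by the number of tests:
425 / 5 = 85

85


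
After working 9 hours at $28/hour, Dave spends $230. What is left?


Calculate earnings:
9 x $28 = $252
Subtract spending:
$252 - $230 = $22

$22


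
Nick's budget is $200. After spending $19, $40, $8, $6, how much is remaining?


Add up expenses:
$19 + $40 + $8 + $6 = $73
Subtract from budget:
$200 - $73 = $127

$127


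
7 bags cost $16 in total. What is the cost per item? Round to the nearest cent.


Total cost: $16
Number of items: 7
Unit price: $16 / 7 = $2.2857... ≈ $2.29

$2.29


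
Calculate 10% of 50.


Convert percentage to decimal:
10% = 0.1
Multiply:
50 x 0.1 = 5

5


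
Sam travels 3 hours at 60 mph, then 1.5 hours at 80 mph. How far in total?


Leg 1 distance:
60 x 3 = 180 miles
Leg 2 distance:
80 x 1.5 = 120 miles
Total distance:
180 + 120 = 300 miles

300 miles


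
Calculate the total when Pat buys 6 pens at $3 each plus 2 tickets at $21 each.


Cost of pens:
6 x $3 = $18
Cost of tickets:
2 x $21 = $42
Add both:
$18 + $42 = $60

$60


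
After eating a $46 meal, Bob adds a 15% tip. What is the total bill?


Calculate the tip:
15% of $46 = $6.90
Add tip to meal cost:
$46 + $6.90 = $52.90

$52.90


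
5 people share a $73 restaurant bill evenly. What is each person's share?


Total bill: $73
Number of people: 5
Each pays: $73 / 5 = $14.60

$14.60


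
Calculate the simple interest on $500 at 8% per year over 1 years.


Use the formula I = P x R x T / 100
P x R x T = 500 x 8 x 1 = 4000
I = 4000 / 100 = $40

$40


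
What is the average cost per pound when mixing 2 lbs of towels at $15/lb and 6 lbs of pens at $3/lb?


Cost of towels:
2 x $15 = $30
Cost of pens:
6 x $3 = $18
Total cost: $30 + $18 = $48
Total weight: 8 lbs
Average: $48 / 8 = $6/lb

$6/lb


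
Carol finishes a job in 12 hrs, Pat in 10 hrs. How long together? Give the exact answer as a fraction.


Carol's rate: 1/12 of the job per hour
Pat's rate: 1/10 of the job per hour
Combined rate: 1/12 + 1/10 = 11/60 per hour
Time = 1 / (11/60) = 60/11 hours (≈ 5.45 hours)

60/11 hours


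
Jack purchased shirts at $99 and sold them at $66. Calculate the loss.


Selling price = $66
Cost price = $99
Loss = cost price - selling price:
Loss = $99 - $66 = $33

$33


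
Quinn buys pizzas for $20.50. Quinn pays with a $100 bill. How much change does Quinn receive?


Start with the amount paid:
$100
Subtract the price:
$100 - $20.50 = $79.50

$79.50


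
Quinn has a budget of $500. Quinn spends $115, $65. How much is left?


Add up expenses:
$115 + $65 = $180
Subtract from budget:
$500 - $180 = $320

$320


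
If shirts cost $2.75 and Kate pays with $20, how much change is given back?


Start with the amount paid:
$20
Subtract the price:
$20 - $2.75 = $17.25

$17.25


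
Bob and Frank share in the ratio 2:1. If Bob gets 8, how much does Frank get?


Find the multiplier:
8 / 2 = 4
Apply to Frank's share:
1 x 4 = 4

4


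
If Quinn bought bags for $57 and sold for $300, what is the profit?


Selling price = $300
Cost price = $57
Profit = selling price - cost price:
Profit = $300 - $57 = $243

$243


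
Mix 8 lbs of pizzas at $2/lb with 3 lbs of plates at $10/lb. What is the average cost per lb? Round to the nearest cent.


Cost of pizzas:
8 x $2 = $16
Cost of plates:
3 x $10 = $30
Total cost: $16 + $30 = $46
Total weight: 11 lbs
Average: $46 / 11 = $4.1818... ≈ $4.18/lb

$4.18/lb


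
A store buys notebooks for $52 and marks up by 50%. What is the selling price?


Calculate the markup amount:
50% of $52 = $26
Add to cost:
$52 + $26 = $78

$78


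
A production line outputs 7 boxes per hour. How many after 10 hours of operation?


Production rate: 7 boxes per hour
Time: 10 hours
Total: 7 x 10 = 70 boxes

70 boxes


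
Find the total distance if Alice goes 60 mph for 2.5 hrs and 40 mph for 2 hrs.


Leg 1 distance:
60 x 2.5 = 150 miles
Leg 2 distance:
40 x 2 = 80 miles
Total distance:
150 + 80 = 230 miles

230 miles


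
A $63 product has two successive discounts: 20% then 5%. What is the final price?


First discount:
20% of $63 = $12.60
Price after first discount:
$63 - $12.60 = $50.40
Second discount:
5% of $50.40 = $2.52
Final price:
$50.40 - $2.52 = $47.88

$47.88


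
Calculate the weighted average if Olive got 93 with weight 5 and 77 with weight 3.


Weighted sum:
5 x 93 + 3 x 77 = 696
Total weight:
5 + 3 = 8
Weighted average:
696 / 8 = 87

87


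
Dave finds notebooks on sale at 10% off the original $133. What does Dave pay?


Calculate the discount amount:
10% of $133 = $13.30
Subtract from original:
$133 - $13.30 = $119.70

$119.70


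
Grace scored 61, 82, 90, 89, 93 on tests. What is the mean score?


Add the scores:
61 + 82 + 90 + 89 + 93 = 415
Divide by the number of tests:
415 / 5 = 83

83


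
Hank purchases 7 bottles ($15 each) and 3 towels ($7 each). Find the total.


Cost of bottles:
7 x $15 = $105
Cost of towels:
3 x $7 = $21
Add both:
$105 + $21 = $126

$126


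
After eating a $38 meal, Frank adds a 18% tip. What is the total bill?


Calculate the tip:
18% of $38 = $6.84
Add tip to meal cost:
$38 + $6.84 = $44.84

$44.84


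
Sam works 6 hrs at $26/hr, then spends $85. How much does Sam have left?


Calculate earnings:
6 x $26 = $156
Subtract spending:
$156 - $85 = $71

$71


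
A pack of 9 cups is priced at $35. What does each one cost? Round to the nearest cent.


Total cost: $35
Number of items: 9
Unit price: $35 / 9 = $3.8888... ≈ $3.89

$3.89


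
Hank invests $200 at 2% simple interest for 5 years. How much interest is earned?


Use the formula I = P x R x T / 100
P x R x T = 200 x 2 x 5 = 2000
I = 2000 / 100 = $20

$20


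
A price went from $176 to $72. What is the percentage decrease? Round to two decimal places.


Find the absolute change:
|72 - 176| = 104
Divide by original and multiply by 100:
104 / 176 x 100 = 59.0909...% ≈ 59.09%

59.09%


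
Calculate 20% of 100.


Convert percentage to decimal:
20% = 0.2
Multiply:
100 x 0.2 = 20

20


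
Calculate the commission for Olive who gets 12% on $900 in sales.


Convert rate to decimal:
12% = 0.12
Multiply by sales:
$900 x 0.12 = $108

$108


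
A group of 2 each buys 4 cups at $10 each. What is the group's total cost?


Cost per person:
4 x $10 = $40
Group total:
2 x $40 = $80

$80


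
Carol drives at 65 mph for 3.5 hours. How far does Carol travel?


Use the formula: distance = speed x time
Speed = 65 mph, Time = 3.5 hours
65 x 3.5 = 227.5 miles

227.5 miles


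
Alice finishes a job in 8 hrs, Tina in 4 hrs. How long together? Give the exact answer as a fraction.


Alice's rate: 1/8 of the job per hour
Tina's rate: 1/4 of the job per hour
Combined rate: 1/8 + 1/4 = 3/8 per hour
Time = 1 / (3/8) = 8/3 hours (≈ 2.67 hours)

8/3 hours


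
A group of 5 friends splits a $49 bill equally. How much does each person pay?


Total bill: $49
Number of people: 5
Each pays: $49 / 5 = $9.80

$9.80


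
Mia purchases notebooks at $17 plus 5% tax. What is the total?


Calculate the tax:
5% of $17 = $0.85
Add tax to price:
$17 + $0.85 = $17.85

$17.85


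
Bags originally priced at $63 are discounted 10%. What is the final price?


Calculate the discount amount:
10% of $63 = $6.30
Subtract from original:
$63 - $6.30 = $56.70

$56.70


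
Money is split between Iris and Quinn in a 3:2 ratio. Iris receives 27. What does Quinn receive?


Find the multiplier:
27 / 3 = 9
Apply to Quinn's share:
2 x 9 = 18

18


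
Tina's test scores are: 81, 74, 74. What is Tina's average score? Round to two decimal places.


Add the scores:
81 + 74 + 74 = 229
Divide by the number of tests:
229 / 3 = 76.3333... ≈ 76.33

76.33


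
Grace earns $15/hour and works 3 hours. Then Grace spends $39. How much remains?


Calculate earnings:
3 x $15 = $45
Subtract spending:
$45 - $39 = $6

$6


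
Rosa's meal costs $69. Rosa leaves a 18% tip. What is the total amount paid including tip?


Calculate the tip:
18% of $69 = $12.42
Add tip to meal cost:
$69 + $12.42 = $81.42

$81.42


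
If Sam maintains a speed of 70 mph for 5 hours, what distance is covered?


Use the formula: distance = speed x time
Speed = 70 mph, Time = 5 hours
70 x 5 = 350 miles

350 miles


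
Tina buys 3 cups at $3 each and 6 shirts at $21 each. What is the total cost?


Cost of cups:
3 x $3 = $9
Cost of shirts:
6 x $21 = $126
Add both:
$9 + $126 = $135

$135


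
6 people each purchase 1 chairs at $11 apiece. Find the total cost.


Cost per person:
1 x $11 = $11
Group total:
6 x $11 = $66

$66


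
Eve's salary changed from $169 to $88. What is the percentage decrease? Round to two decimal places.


Find the absolute change:
|88 - 169| = 81
Divide by original and multiply by 100:
81 / 169 x 100 = 47.9289...% ≈ 47.93%

47.93%


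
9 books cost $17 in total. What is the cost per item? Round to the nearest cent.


Total cost: $17
Number of items: 9
Unit price: $17 / 9 = $1.8888... ≈ $1.89

$1.89


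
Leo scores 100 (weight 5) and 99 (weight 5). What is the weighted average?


Weighted sum:
5 x 100 + 5 x 99 = 995
Total weight:
5 + 5 = 10
Weighted average:
995 / 10 = 99.5

99.5


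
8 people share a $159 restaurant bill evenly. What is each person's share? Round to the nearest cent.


Total bill: $159
Number of people: 8
Each pays: $159 / 8 = $19.875 ≈ $19.88

$19.88


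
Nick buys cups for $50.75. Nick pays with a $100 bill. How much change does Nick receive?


Start with the amount paid:
$100
Subtract the price:
$100 - $50.75 = $49.25

$49.25


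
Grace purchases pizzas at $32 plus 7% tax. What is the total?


Calculate the tax:
7% of $32 = $2.24
Add tax to price:
$32 + $2.24 = $34.24

$34.24


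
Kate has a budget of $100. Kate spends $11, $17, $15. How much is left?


Add up expenses:
$11 + $17 + $15 = $43
Subtract from budget:
$100 - $43 = $57

$57


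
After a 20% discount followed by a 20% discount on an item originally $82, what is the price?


First discount:
20% of $82 = $16.40
Price after first discount:
$82 - $16.40 = $65.60
Second discount:
20% of $65.60 = $13.12
Final price:
$65.60 - $13.12 = $52.48

$52.48


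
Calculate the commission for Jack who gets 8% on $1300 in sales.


Convert rate to decimal:
8% = 0.08
Multiply by sales:
$1300 x 0.08 = $104

$104


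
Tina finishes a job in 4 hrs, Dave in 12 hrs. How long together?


Tina's rate: 1/4 of the job per hour
Dave's rate: 1/12 of the job per hour
Combined rate: 1/4 + 1/12 = 1/3 per hour
Time = 1 / (1/3) = 3 hours

3 hours


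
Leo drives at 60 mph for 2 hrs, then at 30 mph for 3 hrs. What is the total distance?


Leg 1 distance:
60 x 2 = 120 miles
Leg 2 distance:
30 x 3 = 90 miles
Total distance:
120 + 90 = 210 miles

210 miles


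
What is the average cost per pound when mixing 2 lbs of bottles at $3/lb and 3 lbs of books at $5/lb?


Cost of bottles:
2 x $3 = $6
Cost of books:
3 x $5 = $15
Total cost: $6 + $15 = $21
Total weight: 5 lbs
Average: $21 / 5 = $4.20/lb

$4.20/lb


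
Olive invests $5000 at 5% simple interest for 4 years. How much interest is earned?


Use the formula I = P x R x T / 100
P x R x T = 5000 x 5 x 4 = 100000
I = 100000 / 100 = $1000

$1000


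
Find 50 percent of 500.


Convert percentage to decimal:
50% = 0.5
Multiply:
500 x 0.5 = 250

250


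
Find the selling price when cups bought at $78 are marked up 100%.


Calculate the markup amount:
100% of $78 = $78
Add to cost:
$78 + $78 = $156

$156


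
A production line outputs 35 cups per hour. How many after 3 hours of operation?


Production rate: 35 cups per hour
Time: 3 hours
Total: 35 x 3 = 105 cups

105 cups


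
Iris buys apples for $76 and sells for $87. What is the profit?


Selling price = $87
Cost price = $76
Profit = selling price - cost price:
Profit = $87 - $76 = $11

$11


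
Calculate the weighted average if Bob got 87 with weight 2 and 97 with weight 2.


Weighted sum:
2 x 87 + 2 x 97 = 368
Total weight:
2 + 2 = 4
Weighted average:
368 / 4 = 92

92


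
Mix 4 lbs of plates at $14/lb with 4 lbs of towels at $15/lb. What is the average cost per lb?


Cost of plates:
4 x $14 = $56
Cost of towels:
4 x $15 = $60
Total cost: $56 + $60 = $116
Total weight: 8 lbs
Average: $116 / 8 = $14.50/lb

$14.50/lb


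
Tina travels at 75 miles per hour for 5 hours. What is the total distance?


Use the formula: distance = speed x time
Speed = 75 mph, Time = 5 hours
75 x 5 = 375 miles

375 miles


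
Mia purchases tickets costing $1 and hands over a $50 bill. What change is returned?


Start with the amount paid:
$50
Subtract the price:
$50 - $1 = $49

$49


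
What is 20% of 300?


Convert percentage to decimal:
20% = 0.2
Multiply:
300 x 0.2 = 60

60


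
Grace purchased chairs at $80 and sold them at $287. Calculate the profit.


Selling price = $287
Cost price = $80
Profit = selling price - cost price:
Profit = $287 - $80 = $207

$207


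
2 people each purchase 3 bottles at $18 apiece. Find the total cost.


Cost per person:
3 x $18 = $54
Group total:
2 x $54 = $108

$108


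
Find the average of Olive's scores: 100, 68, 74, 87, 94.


Add the scores:
100 + 68 + 74 + 87 + 94 = 423
Divide by the number of tests:
423 / 5 = 84.6

84.6


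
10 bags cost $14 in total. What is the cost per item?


Total cost: $14
Number of items: 10
Unit price: $14 / 10 = $1.40

$1.40


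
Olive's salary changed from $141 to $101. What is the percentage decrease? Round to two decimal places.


Find the absolute change:
|101 - 141| = 40
Divide by original and multiply by 100:
40 / 141 x 100 = 28.3687...% ≈ 28.37%

28.37%


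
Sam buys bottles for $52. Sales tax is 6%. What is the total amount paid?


Calculate the tax:
6% of $52 = $3.12
Add tax to price:
$52 + $3.12 = $55.12

$55.12


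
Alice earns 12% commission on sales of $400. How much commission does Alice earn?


Convert rate to decimal:
12% = 0.12
Multiply by sales:
$400 x 0.12 = $48

$48


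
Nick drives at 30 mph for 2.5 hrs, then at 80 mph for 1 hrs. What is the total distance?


Leg 1 distance:
30 x 2.5 = 75 miles
Leg 2 distance:
80 x 1 = 80 miles
Total distance:
75 + 80 = 155 miles

155 miles


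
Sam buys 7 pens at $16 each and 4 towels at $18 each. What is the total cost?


Cost of pens:
7 x $16 = $112
Cost of towels:
4 x $18 = $72
Add both:
$112 + $72 = $184

$184


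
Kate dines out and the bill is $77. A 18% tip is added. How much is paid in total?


Calculate the tip:
18% of $77 = $13.86
Add tip to meal cost:
$77 + $13.86 = $90.86

$90.86


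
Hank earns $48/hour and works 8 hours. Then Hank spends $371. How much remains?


Calculate earnings:
8 x $48 = $384
Subtract spending:
$384 - $371 = $13

$13


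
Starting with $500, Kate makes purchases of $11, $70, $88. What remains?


Add up expenses:
$11 + $70 + $88 = $169
Subtract from budget:
$500 - $169 = $331

$331


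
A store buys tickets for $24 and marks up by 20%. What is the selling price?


Calculate the markup amount:
20% of $24 = $4.80
Add to cost:
$24 + $4.80 = $28.80

$28.80


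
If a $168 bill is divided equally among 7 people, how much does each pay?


Total bill: $168
Number of people: 7
Each pays: $168 / 7 = $24

$24


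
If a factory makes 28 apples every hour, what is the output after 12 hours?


Production rate: 28 apples per hour
Time: 12 hours
Total: 28 x 12 = 336 apples

336 apples


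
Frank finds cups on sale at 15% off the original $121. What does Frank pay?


Calculate the discount amount:
15% of $121 = $18.15
Subtract from original:
$121 - $18.15 = $102.85

$102.85


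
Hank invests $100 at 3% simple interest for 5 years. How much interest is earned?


Use the formula I = P x R x T / 100
P x R x T = 100 x 3 x 5 = 1500
I = 1500 / 100 = $15

$15


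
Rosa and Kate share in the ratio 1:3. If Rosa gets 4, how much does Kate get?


Find the multiplier:
4 / 1 = 4
Apply to Kate's share:
3 x 4 = 12

12


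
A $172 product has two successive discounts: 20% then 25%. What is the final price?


First discount:
20% of $172 = $34.40
Price after first discount:
$172 - $34.40 = $137.60
Second discount:
25% of $137.60 = $34.40
Final price:
$137.60 - $34.40 = $103.20

$103.20


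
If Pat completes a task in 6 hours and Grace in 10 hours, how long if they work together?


Pat's rate: 1/6 of the job per hour
Grace's rate: 1/10 of the job per hour
Combined rate: 1/6 + 1/10 = 4/15 per hour
Time = 1 / (4/15) = 15/4 = 3.75 hours

3.75 hours


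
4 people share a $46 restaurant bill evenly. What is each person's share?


Total bill: $46
Number of people: 4
Each pays: $46 / 4 = $11.50

$11.50


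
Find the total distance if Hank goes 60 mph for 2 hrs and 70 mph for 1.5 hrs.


Leg 1 distance:
60 x 2 = 120 miles
Leg 2 distance:
70 x 1.5 = 105 miles
Total distance:
120 + 105 = 225 miles

225 miles


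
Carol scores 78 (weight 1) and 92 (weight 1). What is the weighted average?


Weighted sum:
1 x 78 + 1 x 92 = 170
Total weight:
1 + 1 = 2
Weighted average:
170 / 2 = 85

85


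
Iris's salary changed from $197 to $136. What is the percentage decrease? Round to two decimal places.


Find the absolute change:
|136 - 197| = 61
Divide by original and multiply by 100:
61 / 197 x 100 = 30.9644...% ≈ 30.96%

30.96%


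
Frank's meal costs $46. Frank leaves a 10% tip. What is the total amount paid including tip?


Calculate the tip:
10% of $46 = $4.60
Add tip to meal cost:
$46 + $4.60 = $50.60

$50.60


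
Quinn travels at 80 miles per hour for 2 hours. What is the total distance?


Use the formula: distance = speed x time
Speed = 80 mph, Time = 2 hours
80 x 2 = 160 miles

160 miles


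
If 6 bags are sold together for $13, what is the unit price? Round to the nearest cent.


Total cost: $13
Number of items: 6
Unit price: $13 / 6 = $2.1666... ≈ $2.17

$2.17


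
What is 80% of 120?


Convert percentage to decimal:
80% = 0.8
Multiply:
120 x 0.8 = 96

96


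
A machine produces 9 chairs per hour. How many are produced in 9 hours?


Production rate: 9 chairs per hour
Time: 9 hours
Total: 9 x 9 = 81 chairs

81 chairs


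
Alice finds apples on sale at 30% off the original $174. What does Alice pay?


Calculate the discount amount:
30% of $174 = $52.20
Subtract from original:
$174 - $52.20 = $121.80

$121.80


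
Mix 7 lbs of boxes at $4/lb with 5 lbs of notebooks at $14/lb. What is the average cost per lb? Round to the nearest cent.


Cost of boxes:
7 x $4 = $28
Cost of notebooks:
5 x $14 = $70
Total cost: $28 + $70 = $98
Total weight: 12 lbs
Average: $98 / 12 = $8.1666... ≈ $8.17/lb

$8.17/lb


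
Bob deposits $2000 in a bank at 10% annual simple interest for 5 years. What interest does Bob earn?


Use the formula I = P x R x T / 100
P x R x T = 2000 x 10 x 5 = 100000
I = 100000 / 100 = $1000

$1000


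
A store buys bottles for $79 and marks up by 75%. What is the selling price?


Calculate the markup amount:
75% of $79 = $59.25
Add to cost:
$79 + $59.25 = $138.25

$138.25


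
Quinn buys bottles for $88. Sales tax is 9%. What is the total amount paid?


Calculate the tax:
9% of $88 = $7.92
Add tax to price:
$88 + $7.92 = $95.92

$95.92


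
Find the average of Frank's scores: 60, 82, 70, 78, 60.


Add the scores:
60 + 82 + 70 + 78 + 60 = 350
Divide by the number of tests:
350 / 5 = 70

70


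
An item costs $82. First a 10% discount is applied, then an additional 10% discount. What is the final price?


First discount:
10% of $82 = $8.20
Price after first discount:
$82 - $8.20 = $73.80
Second discount:
10% of $73.80 = $7.38
Final price:
$73.80 - $7.38 = $66.42

$66.42


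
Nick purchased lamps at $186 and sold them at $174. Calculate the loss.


Selling price = $174
Cost price = $186
Loss = cost price - selling price:
Loss = $186 - $174 = $12

$12


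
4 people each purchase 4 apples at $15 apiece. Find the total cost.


Cost per person:
4 x $15 = $60
Group total:
4 x $60 = $240

$240


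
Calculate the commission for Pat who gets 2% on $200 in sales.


Convert rate to decimal:
2% = 0.02
Multiply by sales:
$200 x 0.02 = $4

$4


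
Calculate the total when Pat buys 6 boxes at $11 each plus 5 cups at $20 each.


Cost of boxes:
6 x $11 = $66
Cost of cups:
5 x $20 = $100
Add both:
$66 + $100 = $166

$166


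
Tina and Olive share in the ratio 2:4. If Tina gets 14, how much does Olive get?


Find the multiplier:
14 / 2 = 7
Apply to Olive's share:
4 x 7 = 28

28


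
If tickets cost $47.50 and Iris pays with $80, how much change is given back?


Start with the amount paid:
$80
Subtract the price:
$80 - $47.50 = $32.50

$32.50


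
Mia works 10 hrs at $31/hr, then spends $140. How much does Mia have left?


Calculate earnings:
10 x $31 = $310
Subtract spending:
$310 - $140 = $170

$170


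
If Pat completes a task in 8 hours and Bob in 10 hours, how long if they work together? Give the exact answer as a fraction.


Pat's rate: 1/8 of the job per hour
Bob's rate: 1/10 of the job per hour
Combined rate: 1/8 + 1/10 = 9/40 per hour
Time = 1 / (9/40) = 40/9 hours (≈ 4.44 hours)

40/9 hours


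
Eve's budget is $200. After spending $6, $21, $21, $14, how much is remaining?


Add up expenses:
$6 + $21 + $21 + $14 = $62
Subtract from budget:
$200 - $62 = $138

$138


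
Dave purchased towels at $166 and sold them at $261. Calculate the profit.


Selling price = $261
Cost price = $166
Profit = selling price - cost price:
Profit = $261 - $166 = $95

$95


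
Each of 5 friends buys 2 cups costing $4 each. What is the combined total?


Cost per person:
2 x $4 = $8
Group total:
5 x $8 = $40

$40


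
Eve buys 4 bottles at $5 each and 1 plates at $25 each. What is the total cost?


Cost of bottles:
4 x $5 = $20
Cost of plates:
1 x $25 = $25
Add both:
$20 + $25 = $45

$45


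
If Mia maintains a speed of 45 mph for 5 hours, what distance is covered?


Use the formula: distance = speed x time
Speed = 45 mph, Time = 5 hours
45 x 5 = 225 miles

225 miles


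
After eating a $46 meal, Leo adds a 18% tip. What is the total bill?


Calculate the tip:
18% of $46 = $8.28
Add tip to meal cost:
$46 + $8.28 = $54.28

$54.28


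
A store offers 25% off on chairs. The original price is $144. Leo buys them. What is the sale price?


Calculate the discount amount:
25% of $144 = $36
Subtract from original:
$144 - $36 = $108

$108


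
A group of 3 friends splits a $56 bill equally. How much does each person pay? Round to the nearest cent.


Total bill: $56
Number of people: 3
Each pays: $56 / 3 = $18.6666... ≈ $18.67

$18.67


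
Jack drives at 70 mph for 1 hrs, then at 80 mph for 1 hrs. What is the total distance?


Leg 1 distance:
70 x 1 = 70 miles
Leg 2 distance:
80 x 1 = 80 miles
Total distance:
70 + 80 = 150 miles

150 miles


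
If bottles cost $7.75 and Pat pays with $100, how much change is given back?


Start with the amount paid:
$100
Subtract the price:
$100 - $7.75 = $92.25

$92.25


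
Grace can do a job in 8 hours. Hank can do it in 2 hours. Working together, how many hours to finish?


Grace's rate: 1/8 of the job per hour
Hank's rate: 1/2 of the job per hour
Combined rate: 1/8 + 1/2 = 5/8 per hour
Time = 1 / (5/8) = 8/5 = 1.6 hours

1.6 hours


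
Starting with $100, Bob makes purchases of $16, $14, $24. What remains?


Add up expenses:
$16 + $14 + $24 = $54
Subtract from budget:
$100 - $54 = $46

$46


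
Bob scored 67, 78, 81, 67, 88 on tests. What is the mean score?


Add the scores:
67 + 78 + 81 + 67 + 88 = 381
Divide by the number of tests:
381 / 5 = 76.2

76.2


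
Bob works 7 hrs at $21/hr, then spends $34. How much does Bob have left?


Calculate earnings:
7 x $21 = $147
Subtract spending:
$147 - $34 = $113

$113


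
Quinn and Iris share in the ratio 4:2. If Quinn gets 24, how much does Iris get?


Find the multiplier:
24 / 4 = 6
Apply to Iris's share:
2 x 6 = 12

12


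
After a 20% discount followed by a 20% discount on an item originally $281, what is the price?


First discount:
20% of $281 = $56.20
Price after first discount:
$281 - $56.20 = $224.80
Second discount:
20% of $224.80 = $44.96
Final price:
$224.80 - $44.96 = $179.84

$179.84


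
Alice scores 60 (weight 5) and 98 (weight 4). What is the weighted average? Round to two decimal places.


Weighted sum:
5 x 60 + 4 x 98 = 692
Total weight:
5 + 4 = 9
Weighted average:
692 / 9 = 76.8888... ≈ 76.89

76.89


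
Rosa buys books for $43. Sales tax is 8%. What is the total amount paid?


Calculate the tax:
8% of $43 = $3.44
Add tax to price:
$43 + $3.44 = $46.44

$46.44


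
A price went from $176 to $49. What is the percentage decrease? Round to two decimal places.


Find the absolute change:
|49 - 176| = 127
Divide by original and multiply by 100:
127 / 176 x 100 = 72.1590...% ≈ 72.16%

72.16%
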